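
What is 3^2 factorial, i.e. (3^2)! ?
Convert 3^2 (power) → 9 (decimal)
Compute 9! = 362880
362880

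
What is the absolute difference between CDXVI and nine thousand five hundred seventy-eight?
Convert CDXVI (Roman numeral) → 400 + 10 + 5 + 1 = 416 (decimal)
Convert nine thousand five hundred seventy-eight (English words) → 9×1000 + 5×100 + 78 = 9578 (decimal)
Compute |416 - 9578| = 9162
9162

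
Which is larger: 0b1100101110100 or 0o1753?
Convert 0b1100101110100 (binary) → 4096 + 2048 + 256 + 64 + 32 + 16 + 4 = 6516 (decimal)
Convert 0o1753 (octal) → 1×512 + 7×64 + 5×8 + 3 = 1003 (decimal)
Compare 6516 vs 1003: larger = 6516
6516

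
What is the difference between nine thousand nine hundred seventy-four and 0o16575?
Convert nine thousand nine hundred seventy-four (English words) → 9×1000 + 9×100 + 74 = 9974 (decimal)
Convert 0o16575 (octal) → 1×4096 + 6×512 + 5×64 + 7×8 + 5 = 7549 (decimal)
Difference: |9974 - 7549| = 2425
2425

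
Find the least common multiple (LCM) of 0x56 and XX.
Convert 0x56 (hexadecimal) → 5×16 + 6 = 86 (decimal)
Convert XX (Roman numeral) → 10 + 10 = 20 (decimal)
Compute lcm(86, 20) = 860
860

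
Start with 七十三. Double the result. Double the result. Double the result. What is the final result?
Convert 七十三 (Chinese numeral) → 7×10 + 3 = 73 (decimal)
Start: 73
73 × 2 = 146
146 × 2 = 292
292 × 2 = 584
584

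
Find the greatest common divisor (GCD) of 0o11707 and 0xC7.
Convert 0o11707 (octal) → 1×4096 + 1×512 + 7×64 + 7 = 5063 (decimal)
Convert 0xC7 (hexadecimal) → 12×16 + 7 = 199 (decimal)
Compute gcd(5063, 199) = 1
1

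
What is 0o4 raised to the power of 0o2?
Convert 0o4 (octal) → 4 (decimal)
Convert 0o2 (octal) → 2 (decimal)
Compute 4 ^ 2 = 16
16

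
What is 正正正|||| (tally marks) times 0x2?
Convert 正正正|||| (tally marks) → 5 + 5 + 5 + 4 = 19 (decimal)
Convert 0x2 (hexadecimal) → 2 (decimal)
Compute 19 × 2 = 38
38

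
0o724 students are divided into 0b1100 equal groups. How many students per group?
Convert 0o724 (octal) → 7×64 + 2×8 + 4 = 468 (decimal)
Convert 0b1100 (binary) → 8 + 4 = 12 (decimal)
Compute 468 ÷ 12 = 39
39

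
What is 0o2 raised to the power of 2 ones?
Convert 0o2 (octal) → 2 (decimal)
Convert 2 ones (place-value notation) → 2 (decimal)
Compute 2 ^ 2 = 4
4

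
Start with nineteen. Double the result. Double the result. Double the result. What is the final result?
Convert nineteen (English words) → 19 (decimal)
Start: 19
19 × 2 = 38
38 × 2 = 76
76 × 2 = 152
152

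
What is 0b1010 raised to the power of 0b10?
Convert 0b1010 (binary) → 8 + 2 = 10 (decimal)
Convert 0b10 (binary) → 2 (decimal)
Compute 10 ^ 2 = 100
100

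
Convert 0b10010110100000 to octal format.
Convert 0b10010110100000 (binary) → 8192 + 1024 + 256 + 128 + 32 = 9632 (decimal)
Convert 9632 (decimal) → 9632 = 2×4096 + 2×512 + 6×64 + 4×8 → 0o22640 (octal)
0o22640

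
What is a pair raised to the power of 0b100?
Convert a pair (colloquial) → 2 (decimal)
Convert 0b100 (binary) → 4 (decimal)
Compute 2 ^ 4 = 16
16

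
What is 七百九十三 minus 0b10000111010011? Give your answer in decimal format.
Convert 七百九十三 (Chinese numeral) → 7×100 + 9×10 + 3 = 793 (decimal)
Convert 0b10000111010011 (binary) → 8192 + 256 + 128 + 64 + 16 + 2 + 1 = 8659 (decimal)
Compute 793 - 8659 = -7866
-7866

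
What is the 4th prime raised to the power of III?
Convert the 4th prime (prime index) → 7 (decimal)
Convert III (Roman numeral) → 1 + 1 + 1 = 3 (decimal)
Compute 7 ^ 3 = 343
343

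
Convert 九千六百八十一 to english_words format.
Convert 九千六百八十一 (Chinese numeral) → 9×1000 + 6×100 + 8×10 + 1 = 9681 (decimal)
Convert 9681 (decimal) → 9681 = 9×1000 + 6×100 + 81 → nine thousand six hundred eighty-one (English words)
nine thousand six hundred eighty-one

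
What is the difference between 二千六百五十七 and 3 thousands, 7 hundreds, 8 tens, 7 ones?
Convert 二千六百五十七 (Chinese numeral) → 2×1000 + 6×100 + 5×10 + 7 = 2657 (decimal)
Convert 3 thousands, 7 hundreds, 8 tens, 7 ones (place-value notation) → 3×1000 + 7×100 + 8×10 + 7 = 3787 (decimal)
Difference: |2657 - 3787| = 1130
1130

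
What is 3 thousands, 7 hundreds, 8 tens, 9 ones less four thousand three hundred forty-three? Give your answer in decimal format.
Convert 3 thousands, 7 hundreds, 8 tens, 9 ones (place-value notation) → 3×1000 + 7×100 + 8×10 + 9 = 3789 (decimal)
Convert four thousand three hundred forty-three (English words) → 4×1000 + 3×100 + 43 = 4343 (decimal)
Compute 3789 - 4343 = -554
-554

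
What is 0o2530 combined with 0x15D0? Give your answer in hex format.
Convert 0o2530 (octal) → 2×512 + 5×64 + 3×8 = 1368 (decimal)
Convert 0x15D0 (hexadecimal) → 1×4096 + 5×256 + 13×16 = 5584 (decimal)
Compute 1368 + 5584 = 6952
Convert 6952 (decimal) → 6952 = 1×4096 + 11×256 + 2×16 + 8 → 0x1B28 (hexadecimal)
0x1B28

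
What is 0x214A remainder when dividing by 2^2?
Convert 0x214A (hexadecimal) → 2×4096 + 1×256 + 4×16 + 10 = 8522 (decimal)
Convert 2^2 (power) → 4 (decimal)
Compute 8522 mod 4 = 2
2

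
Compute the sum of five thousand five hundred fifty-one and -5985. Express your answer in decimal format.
Convert five thousand five hundred fifty-one (English words) → 5×1000 + 5×100 + 51 = 5551 (decimal)
Compute 5551 + -5985 = -434
-434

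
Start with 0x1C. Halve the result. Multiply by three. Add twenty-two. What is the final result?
Convert 0x1C (hexadecimal) → 1×16 + 12 = 28 (decimal)
Start: 28
28 ÷ 2 = 14
Convert three (English words) → 3 (decimal)
14 × 3 = 42
Convert twenty-two (English words) → 22 (decimal)
42 + 22 = 64
64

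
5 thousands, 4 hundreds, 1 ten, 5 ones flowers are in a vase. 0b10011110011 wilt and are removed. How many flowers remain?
Convert 5 thousands, 4 hundreds, 1 ten, 5 ones (place-value notation) → 5×1000 + 4×100 + 1×10 + 5 = 5415 (decimal)
Convert 0b10011110011 (binary) → 1024 + 128 + 64 + 32 + 16 + 2 + 1 = 1267 (decimal)
Compute 5415 - 1267 = 4148
4148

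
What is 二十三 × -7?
Convert 二十三 (Chinese numeral) → 2×10 + 3 = 23 (decimal)
Compute 23 × -7 = -161
-161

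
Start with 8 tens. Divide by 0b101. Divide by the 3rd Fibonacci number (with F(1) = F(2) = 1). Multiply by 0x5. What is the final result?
Convert 8 tens (place-value notation) → 8×10 = 80 (decimal)
Start: 80
Convert 0b101 (binary) → 4 + 1 = 5 (decimal)
80 ÷ 5 = 16
Convert the 3rd Fibonacci number (with F(1) = F(2) = 1) (Fibonacci index) → 1, 1, 2 → 2 (decimal)
16 ÷ 2 = 8
Convert 0x5 (hexadecimal) → 5 (decimal)
8 × 5 = 40
40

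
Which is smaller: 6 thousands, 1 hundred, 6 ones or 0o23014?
Convert 6 thousands, 1 hundred, 6 ones (place-value notation) → 6×1000 + 1×100 + 6 = 6106 (decimal)
Convert 0o23014 (octal) → 2×4096 + 3×512 + 1×8 + 4 = 9740 (decimal)
Compare 6106 vs 9740: smaller = 6106
6106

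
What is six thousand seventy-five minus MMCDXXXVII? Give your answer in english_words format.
Convert six thousand seventy-five (English words) → 6×1000 + 75 = 6075 (decimal)
Convert MMCDXXXVII (Roman numeral) → 1000 + 1000 + 400 + 10 + 10 + 10 + 5 + 1 + 1 = 2437 (decimal)
Compute 6075 - 2437 = 3638
Convert 3638 (decimal) → 3638 = 3×1000 + 6×100 + 38 → three thousand six hundred thirty-eight (English words)
three thousand six hundred thirty-eight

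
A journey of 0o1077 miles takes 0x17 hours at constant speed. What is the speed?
Convert 0o1077 (octal) → 1×512 + 7×8 + 7 = 575 (decimal)
Convert 0x17 (hexadecimal) → 1×16 + 7 = 23 (decimal)
Compute 575 ÷ 23 = 25
25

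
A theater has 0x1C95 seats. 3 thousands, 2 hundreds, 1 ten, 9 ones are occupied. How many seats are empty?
Convert 0x1C95 (hexadecimal) → 1×4096 + 12×256 + 9×16 + 5 = 7317 (decimal)
Convert 3 thousands, 2 hundreds, 1 ten, 9 ones (place-value notation) → 3×1000 + 2×100 + 1×10 + 9 = 3219 (decimal)
Compute 7317 - 3219 = 4098
4098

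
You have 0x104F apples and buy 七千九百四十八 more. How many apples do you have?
Convert 0x104F (hexadecimal) → 1×4096 + 4×16 + 15 = 4175 (decimal)
Convert 七千九百四十八 (Chinese numeral) → 7×1000 + 9×100 + 4×10 + 8 = 7948 (decimal)
Compute 4175 + 7948 = 12123
12123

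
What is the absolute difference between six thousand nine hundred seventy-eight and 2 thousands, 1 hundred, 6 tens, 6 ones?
Convert six thousand nine hundred seventy-eight (English words) → 6×1000 + 9×100 + 78 = 6978 (decimal)
Convert 2 thousands, 1 hundred, 6 tens, 6 ones (place-value notation) → 2×1000 + 1×100 + 6×10 + 6 = 2166 (decimal)
Compute |6978 - 2166| = 4812
4812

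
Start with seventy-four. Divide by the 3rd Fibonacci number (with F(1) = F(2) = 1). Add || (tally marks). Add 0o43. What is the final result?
Convert seventy-four (English words) → 74 (decimal)
Start: 74
Convert the 3rd Fibonacci number (with F(1) = F(2) = 1) (Fibonacci index) → 1, 1, 2 → 2 (decimal)
74 ÷ 2 = 37
Convert || (tally marks) → 2 (decimal)
37 + 2 = 39
Convert 0o43 (octal) → 4×8 + 3 = 35 (decimal)
39 + 35 = 74
74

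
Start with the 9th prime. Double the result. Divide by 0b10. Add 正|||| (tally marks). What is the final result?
Convert the 9th prime (prime index) → 23 (decimal)
Start: 23
23 × 2 = 46
Convert 0b10 (binary) → 2 (decimal)
46 ÷ 2 = 23
Convert 正|||| (tally marks) → 5 + 4 = 9 (decimal)
23 + 9 = 32
32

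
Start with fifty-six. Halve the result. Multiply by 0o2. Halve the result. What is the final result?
Convert fifty-six (English words) → 56 (decimal)
Start: 56
56 ÷ 2 = 28
Convert 0o2 (octal) → 2 (decimal)
28 × 2 = 56
56 ÷ 2 = 28
28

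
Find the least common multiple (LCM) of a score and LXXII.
Convert a score (colloquial) → 20 (decimal)
Convert LXXII (Roman numeral) → 50 + 10 + 10 + 1 + 1 = 72 (decimal)
Compute lcm(20, 72) = 360
360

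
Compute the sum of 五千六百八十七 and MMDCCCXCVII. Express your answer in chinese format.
Convert 五千六百八十七 (Chinese numeral) → 5×1000 + 6×100 + 8×10 + 7 = 5687 (decimal)
Convert MMDCCCXCVII (Roman numeral) → 1000 + 1000 + 500 + 100 + 100 + 100 + 90 + 5 + 1 + 1 = 2897 (decimal)
Compute 5687 + 2897 = 8584
Convert 8584 (decimal) → 8584 = 8×1000 + 5×100 + 8×10 + 4 → 八千五百八十四 (Chinese numeral)
八千五百八十四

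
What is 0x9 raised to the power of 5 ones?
Convert 0x9 (hexadecimal) → 9 (decimal)
Convert 5 ones (place-value notation) → 5 (decimal)
Compute 9 ^ 5 = 59049
59049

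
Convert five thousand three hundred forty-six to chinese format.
Convert five thousand three hundred forty-six (English words) → 5×1000 + 3×100 + 46 = 5346 (decimal)
Convert 5346 (decimal) → 5346 = 5×1000 + 3×100 + 4×10 + 6 → 五千三百四十六 (Chinese numeral)
五千三百四十六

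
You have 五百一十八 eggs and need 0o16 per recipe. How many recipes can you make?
Convert 五百一十八 (Chinese numeral) → 5×100 + 1×10 + 8 = 518 (decimal)
Convert 0o16 (octal) → 1×8 + 6 = 14 (decimal)
Compute 518 ÷ 14 = 37
37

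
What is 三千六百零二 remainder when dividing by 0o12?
Convert 三千六百零二 (Chinese numeral) → 3×1000 + 6×100 + 2 = 3602 (decimal)
Convert 0o12 (octal) → 1×8 + 2 = 10 (decimal)
Compute 3602 mod 10 = 2
2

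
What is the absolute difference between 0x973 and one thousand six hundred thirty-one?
Convert 0x973 (hexadecimal) → 9×256 + 7×16 + 3 = 2419 (decimal)
Convert one thousand six hundred thirty-one (English words) → 1×1000 + 6×100 + 31 = 1631 (decimal)
Compute |2419 - 1631| = 788
788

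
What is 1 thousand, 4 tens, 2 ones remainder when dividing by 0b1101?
Convert 1 thousand, 4 tens, 2 ones (place-value notation) → 1×1000 + 4×10 + 2 = 1042 (decimal)
Convert 0b1101 (binary) → 8 + 4 + 1 = 13 (decimal)
Compute 1042 mod 13 = 2
2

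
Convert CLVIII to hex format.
Convert CLVIII (Roman numeral) → 100 + 50 + 5 + 1 + 1 + 1 = 158 (decimal)
Convert 158 (decimal) → 158 = 9×16 + 14 → 0x9E (hexadecimal)
0x9E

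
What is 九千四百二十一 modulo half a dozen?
Convert 九千四百二十一 (Chinese numeral) → 9×1000 + 4×100 + 2×10 + 1 = 9421 (decimal)
Convert half a dozen (colloquial) → 6 (decimal)
Compute 9421 mod 6 = 1
1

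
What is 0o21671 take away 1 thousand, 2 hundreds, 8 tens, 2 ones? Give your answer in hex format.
Convert 0o21671 (octal) → 2×4096 + 1×512 + 6×64 + 7×8 + 1 = 9145 (decimal)
Convert 1 thousand, 2 hundreds, 8 tens, 2 ones (place-value notation) → 1×1000 + 2×100 + 8×10 + 2 = 1282 (decimal)
Compute 9145 - 1282 = 7863
Convert 7863 (decimal) → 7863 = 1×4096 + 14×256 + 11×16 + 7 → 0x1EB7 (hexadecimal)
0x1EB7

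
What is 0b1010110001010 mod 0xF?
Convert 0b1010110001010 (binary) → 4096 + 1024 + 256 + 128 + 8 + 2 = 5514 (decimal)
Convert 0xF (hexadecimal) → 15 (decimal)
Compute 5514 mod 15 = 9
9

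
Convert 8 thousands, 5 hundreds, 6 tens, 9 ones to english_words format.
Convert 8 thousands, 5 hundreds, 6 tens, 9 ones (place-value notation) → 8×1000 + 5×100 + 6×10 + 9 = 8569 (decimal)
Convert 8569 (decimal) → 8569 = 8×1000 + 5×100 + 69 → eight thousand five hundred sixty-nine (English words)
eight thousand five hundred sixty-nine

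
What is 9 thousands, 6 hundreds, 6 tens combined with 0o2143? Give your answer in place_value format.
Convert 9 thousands, 6 hundreds, 6 tens (place-value notation) → 9×1000 + 6×100 + 6×10 = 9660 (decimal)
Convert 0o2143 (octal) → 2×512 + 1×64 + 4×8 + 3 = 1123 (decimal)
Compute 9660 + 1123 = 10783
Convert 10783 (decimal) → 10783 = 10×1000 + 7×100 + 8×10 + 3 → 10 thousands, 7 hundreds, 8 tens, 3 ones (place-value notation)
10 thousands, 7 hundreds, 8 tens, 3 ones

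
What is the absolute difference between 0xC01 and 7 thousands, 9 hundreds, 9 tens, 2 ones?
Convert 0xC01 (hexadecimal) → 12×256 + 1 = 3073 (decimal)
Convert 7 thousands, 9 hundreds, 9 tens, 2 ones (place-value notation) → 7×1000 + 9×100 + 9×10 + 2 = 7992 (decimal)
Compute |3073 - 7992| = 4919
4919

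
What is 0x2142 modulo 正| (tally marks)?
Convert 0x2142 (hexadecimal) → 2×4096 + 1×256 + 4×16 + 2 = 8514 (decimal)
Convert 正| (tally marks) → 5 + 1 = 6 (decimal)
Compute 8514 mod 6 = 0
0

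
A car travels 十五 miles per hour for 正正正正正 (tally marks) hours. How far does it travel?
Convert 十五 (Chinese numeral) → 1×10 + 5 = 15 (decimal)
Convert 正正正正正 (tally marks) → 5 + 5 + 5 + 5 + 5 = 25 (decimal)
Compute 15 × 25 = 375
375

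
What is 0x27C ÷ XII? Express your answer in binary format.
Convert 0x27C (hexadecimal) → 2×256 + 7×16 + 12 = 636 (decimal)
Convert XII (Roman numeral) → 10 + 1 + 1 = 12 (decimal)
Compute 636 ÷ 12 = 53
Convert 53 (decimal) → 53 = 32 + 16 + 4 + 1 → 0b110101 (binary)
0b110101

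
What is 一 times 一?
Convert 一 (Chinese numeral) → 1 (decimal)
Convert 一 (Chinese numeral) → 1 (decimal)
Compute 1 × 1 = 1
1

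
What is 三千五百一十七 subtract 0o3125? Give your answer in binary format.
Convert 三千五百一十七 (Chinese numeral) → 3×1000 + 5×100 + 1×10 + 7 = 3517 (decimal)
Convert 0o3125 (octal) → 3×512 + 1×64 + 2×8 + 5 = 1621 (decimal)
Compute 3517 - 1621 = 1896
Convert 1896 (decimal) → 1896 = 1024 + 512 + 256 + 64 + 32 + 8 → 0b11101101000 (binary)
0b11101101000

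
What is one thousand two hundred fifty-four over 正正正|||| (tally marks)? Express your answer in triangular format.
Convert one thousand two hundred fifty-four (English words) → 1×1000 + 2×100 + 54 = 1254 (decimal)
Convert 正正正|||| (tally marks) → 5 + 5 + 5 + 4 = 19 (decimal)
Compute 1254 ÷ 19 = 66
Convert 66 (decimal) → 66 = 11×12/2 → the 11th triangular number (triangular index)
the 11th triangular number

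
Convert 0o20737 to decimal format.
Convert 0o20737 (octal) → 2×4096 + 7×64 + 3×8 + 7 = 8671 (decimal)
8671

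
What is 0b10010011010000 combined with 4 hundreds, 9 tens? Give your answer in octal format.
Convert 0b10010011010000 (binary) → 8192 + 1024 + 128 + 64 + 16 = 9424 (decimal)
Convert 4 hundreds, 9 tens (place-value notation) → 4×100 + 9×10 = 490 (decimal)
Compute 9424 + 490 = 9914
Convert 9914 (decimal) → 9914 = 2×4096 + 3×512 + 2×64 + 7×8 + 2 → 0o23272 (octal)
0o23272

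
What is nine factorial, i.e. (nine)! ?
Convert nine (English words) → 9 (decimal)
Compute 9! = 362880
362880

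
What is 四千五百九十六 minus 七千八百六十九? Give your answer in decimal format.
Convert 四千五百九十六 (Chinese numeral) → 4×1000 + 5×100 + 9×10 + 6 = 4596 (decimal)
Convert 七千八百六十九 (Chinese numeral) → 7×1000 + 8×100 + 6×10 + 9 = 7869 (decimal)
Compute 4596 - 7869 = -3273
-3273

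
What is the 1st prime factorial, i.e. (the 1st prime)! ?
Convert the 1st prime (prime index) → 2 (decimal)
Compute 2! = 2
2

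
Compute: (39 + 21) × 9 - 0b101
Convert 0b101 (binary) → 4 + 1 = 5 (decimal)
Expression in decimal: (39 + 21) × 9 - 5
Parentheses first: 39 + 21 = 60
Multiply: 60 × 9 = 540
Subtract: 540 - 5 = 535
535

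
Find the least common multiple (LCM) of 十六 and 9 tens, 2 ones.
Convert 十六 (Chinese numeral) → 1×10 + 6 = 16 (decimal)
Convert 9 tens, 2 ones (place-value notation) → 9×10 + 2 = 92 (decimal)
Compute lcm(16, 92) = 368
368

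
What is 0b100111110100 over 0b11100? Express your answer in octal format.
Convert 0b100111110100 (binary) → 2048 + 256 + 128 + 64 + 32 + 16 + 4 = 2548 (decimal)
Convert 0b11100 (binary) → 16 + 8 + 4 = 28 (decimal)
Compute 2548 ÷ 28 = 91
Convert 91 (decimal) → 91 = 1×64 + 3×8 + 3 → 0o133 (octal)
0o133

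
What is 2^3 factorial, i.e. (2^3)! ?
Convert 2^3 (power) → 8 (decimal)
Compute 8! = 40320
40320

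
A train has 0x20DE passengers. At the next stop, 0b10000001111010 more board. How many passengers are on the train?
Convert 0x20DE (hexadecimal) → 2×4096 + 13×16 + 14 = 8414 (decimal)
Convert 0b10000001111010 (binary) → 8192 + 64 + 32 + 16 + 8 + 2 = 8314 (decimal)
Compute 8414 + 8314 = 16728
16728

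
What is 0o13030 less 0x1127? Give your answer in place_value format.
Convert 0o13030 (octal) → 1×4096 + 3×512 + 3×8 = 5656 (decimal)
Convert 0x1127 (hexadecimal) → 1×4096 + 1×256 + 2×16 + 7 = 4391 (decimal)
Compute 5656 - 4391 = 1265
Convert 1265 (decimal) → 1265 = 1×1000 + 2×100 + 6×10 + 5 → 1 thousand, 2 hundreds, 6 tens, 5 ones (place-value notation)
1 thousand, 2 hundreds, 6 tens, 5 ones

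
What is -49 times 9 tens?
Convert 9 tens (place-value notation) → 9×10 = 90 (decimal)
Compute -49 × 90 = -4410
-4410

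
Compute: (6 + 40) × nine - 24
Convert nine (English words) → 9 (decimal)
Expression in decimal: (6 + 40) × 9 - 24
Parentheses first: 6 + 40 = 46
Multiply: 46 × 9 = 414
Subtract: 414 - 24 = 390
390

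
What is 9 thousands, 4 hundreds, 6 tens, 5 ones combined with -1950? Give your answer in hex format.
Convert 9 thousands, 4 hundreds, 6 tens, 5 ones (place-value notation) → 9×1000 + 4×100 + 6×10 + 5 = 9465 (decimal)
Compute 9465 + -1950 = 7515
Convert 7515 (decimal) → 7515 = 1×4096 + 13×256 + 5×16 + 11 → 0x1D5B (hexadecimal)
0x1D5B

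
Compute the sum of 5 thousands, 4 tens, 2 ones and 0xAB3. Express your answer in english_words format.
Convert 5 thousands, 4 tens, 2 ones (place-value notation) → 5×1000 + 4×10 + 2 = 5042 (decimal)
Convert 0xAB3 (hexadecimal) → 10×256 + 11×16 + 3 = 2739 (decimal)
Compute 5042 + 2739 = 7781
Convert 7781 (decimal) → 7781 = 7×1000 + 7×100 + 81 → seven thousand seven hundred eighty-one (English words)
seven thousand seven hundred eighty-one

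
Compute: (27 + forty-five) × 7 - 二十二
Convert forty-five (English words) → 45 (decimal)
Convert 二十二 (Chinese numeral) → 2×10 + 2 = 22 (decimal)
Expression in decimal: (27 + 45) × 7 - 22
Parentheses first: 27 + 45 = 72
Multiply: 72 × 7 = 504
Subtract: 504 - 22 = 482
482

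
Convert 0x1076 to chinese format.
Convert 0x1076 (hexadecimal) → 1×4096 + 7×16 + 6 = 4214 (decimal)
Convert 4214 (decimal) → 4214 = 4×1000 + 2×100 + 1×10 + 4 → 四千二百一十四 (Chinese numeral)
四千二百一十四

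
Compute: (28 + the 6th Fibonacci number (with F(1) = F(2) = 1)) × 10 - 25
Convert the 6th Fibonacci number (with F(1) = F(2) = 1) (Fibonacci index) → 1, 1, 2, 3, 5, 8 → 8 (decimal)
Expression in decimal: (28 + 8) × 10 - 25
Parentheses first: 28 + 8 = 36
Multiply: 36 × 10 = 360
Subtract: 360 - 25 = 335
335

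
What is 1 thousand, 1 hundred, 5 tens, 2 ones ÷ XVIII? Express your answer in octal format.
Convert 1 thousand, 1 hundred, 5 tens, 2 ones (place-value notation) → 1×1000 + 1×100 + 5×10 + 2 = 1152 (decimal)
Convert XVIII (Roman numeral) → 10 + 5 + 1 + 1 + 1 = 18 (decimal)
Compute 1152 ÷ 18 = 64
Convert 64 (decimal) → 64 = 1×64 → 0o100 (octal)
0o100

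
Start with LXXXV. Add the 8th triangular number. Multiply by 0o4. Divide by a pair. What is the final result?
Convert LXXXV (Roman numeral) → 50 + 10 + 10 + 10 + 5 = 85 (decimal)
Start: 85
Convert the 8th triangular number (triangular index) → 8×9/2 = 36 (decimal)
85 + 36 = 121
Convert 0o4 (octal) → 4 (decimal)
121 × 4 = 484
Convert a pair (colloquial) → 2 (decimal)
484 ÷ 2 = 242
242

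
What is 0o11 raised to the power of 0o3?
Convert 0o11 (octal) → 1×8 + 1 = 9 (decimal)
Convert 0o3 (octal) → 3 (decimal)
Compute 9 ^ 3 = 729
729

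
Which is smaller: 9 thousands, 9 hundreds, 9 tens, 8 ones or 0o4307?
Convert 9 thousands, 9 hundreds, 9 tens, 8 ones (place-value notation) → 9×1000 + 9×100 + 9×10 + 8 = 9998 (decimal)
Convert 0o4307 (octal) → 4×512 + 3×64 + 7 = 2247 (decimal)
Compare 9998 vs 2247: smaller = 2247
2247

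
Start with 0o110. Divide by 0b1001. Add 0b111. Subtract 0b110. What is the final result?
Convert 0o110 (octal) → 1×64 + 1×8 = 72 (decimal)
Start: 72
Convert 0b1001 (binary) → 8 + 1 = 9 (decimal)
72 ÷ 9 = 8
Convert 0b111 (binary) → 4 + 2 + 1 = 7 (decimal)
8 + 7 = 15
Convert 0b110 (binary) → 4 + 2 = 6 (decimal)
15 - 6 = 9
9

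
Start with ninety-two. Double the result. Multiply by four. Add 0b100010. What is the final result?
Convert ninety-two (English words) → 92 (decimal)
Start: 92
92 × 2 = 184
Convert four (English words) → 4 (decimal)
184 × 4 = 736
Convert 0b100010 (binary) → 32 + 2 = 34 (decimal)
736 + 34 = 770
770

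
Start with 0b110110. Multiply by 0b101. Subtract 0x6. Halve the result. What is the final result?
Convert 0b110110 (binary) → 32 + 16 + 4 + 2 = 54 (decimal)
Start: 54
Convert 0b101 (binary) → 4 + 1 = 5 (decimal)
54 × 5 = 270
Convert 0x6 (hexadecimal) → 6 (decimal)
270 - 6 = 264
264 ÷ 2 = 132
132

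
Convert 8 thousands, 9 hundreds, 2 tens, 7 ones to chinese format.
Convert 8 thousands, 9 hundreds, 2 tens, 7 ones (place-value notation) → 8×1000 + 9×100 + 2×10 + 7 = 8927 (decimal)
Convert 8927 (decimal) → 8927 = 8×1000 + 9×100 + 2×10 + 7 → 八千九百二十七 (Chinese numeral)
八千九百二十七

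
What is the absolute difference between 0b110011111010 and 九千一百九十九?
Convert 0b110011111010 (binary) → 2048 + 1024 + 128 + 64 + 32 + 16 + 8 + 2 = 3322 (decimal)
Convert 九千一百九十九 (Chinese numeral) → 9×1000 + 1×100 + 9×10 + 9 = 9199 (decimal)
Compute |3322 - 9199| = 5877
5877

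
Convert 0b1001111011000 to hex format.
Convert 0b1001111011000 (binary) → 4096 + 512 + 256 + 128 + 64 + 16 + 8 = 5080 (decimal)
Convert 5080 (decimal) → 5080 = 1×4096 + 3×256 + 13×16 + 8 → 0x13D8 (hexadecimal)
0x13D8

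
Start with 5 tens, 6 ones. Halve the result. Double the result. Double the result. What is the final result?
Convert 5 tens, 6 ones (place-value notation) → 5×10 + 6 = 56 (decimal)
Start: 56
56 ÷ 2 = 28
28 × 2 = 56
56 × 2 = 112
112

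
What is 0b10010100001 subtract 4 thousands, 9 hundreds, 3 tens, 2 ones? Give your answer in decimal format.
Convert 0b10010100001 (binary) → 1024 + 128 + 32 + 1 = 1185 (decimal)
Convert 4 thousands, 9 hundreds, 3 tens, 2 ones (place-value notation) → 4×1000 + 9×100 + 3×10 + 2 = 4932 (decimal)
Compute 1185 - 4932 = -3747
-3747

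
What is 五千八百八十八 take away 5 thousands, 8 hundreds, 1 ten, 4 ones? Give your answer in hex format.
Convert 五千八百八十八 (Chinese numeral) → 5×1000 + 8×100 + 8×10 + 8 = 5888 (decimal)
Convert 5 thousands, 8 hundreds, 1 ten, 4 ones (place-value notation) → 5×1000 + 8×100 + 1×10 + 4 = 5814 (decimal)
Compute 5888 - 5814 = 74
Convert 74 (decimal) → 74 = 4×16 + 10 → 0x4A (hexadecimal)
0x4A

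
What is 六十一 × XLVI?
Convert 六十一 (Chinese numeral) → 6×10 + 1 = 61 (decimal)
Convert XLVI (Roman numeral) → 40 + 5 + 1 = 46 (decimal)
Compute 61 × 46 = 2806
2806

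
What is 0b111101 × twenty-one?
Convert 0b111101 (binary) → 32 + 16 + 8 + 4 + 1 = 61 (decimal)
Convert twenty-one (English words) → 21 (decimal)
Compute 61 × 21 = 1281
1281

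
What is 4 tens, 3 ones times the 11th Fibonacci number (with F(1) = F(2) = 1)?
Convert 4 tens, 3 ones (place-value notation) → 4×10 + 3 = 43 (decimal)
Convert the 11th Fibonacci number (with F(1) = F(2) = 1) (Fibonacci index) → 1, 1, 2, 3, 5, 8, 13, 21, 34, 55, 89 → 89 (decimal)
Compute 43 × 89 = 3827
3827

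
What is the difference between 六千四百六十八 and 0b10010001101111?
Convert 六千四百六十八 (Chinese numeral) → 6×1000 + 4×100 + 6×10 + 8 = 6468 (decimal)
Convert 0b10010001101111 (binary) → 8192 + 1024 + 64 + 32 + 8 + 4 + 2 + 1 = 9327 (decimal)
Difference: |6468 - 9327| = 2859
2859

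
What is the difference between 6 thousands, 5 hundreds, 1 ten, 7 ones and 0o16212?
Convert 6 thousands, 5 hundreds, 1 ten, 7 ones (place-value notation) → 6×1000 + 5×100 + 1×10 + 7 = 6517 (decimal)
Convert 0o16212 (octal) → 1×4096 + 6×512 + 2×64 + 1×8 + 2 = 7306 (decimal)
Difference: |6517 - 7306| = 789
789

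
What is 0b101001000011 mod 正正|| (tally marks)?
Convert 0b101001000011 (binary) → 2048 + 512 + 64 + 2 + 1 = 2627 (decimal)
Convert 正正|| (tally marks) → 5 + 5 + 2 = 12 (decimal)
Compute 2627 mod 12 = 11
11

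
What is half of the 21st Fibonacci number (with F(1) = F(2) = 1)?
The 21st Fibonacci number (with F(1) = F(2) = 1) = 10946
Compute 10946 ÷ 2 = 5473
5473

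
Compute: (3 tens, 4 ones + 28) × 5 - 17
Convert 3 tens, 4 ones (place-value notation) → 3×10 + 4 = 34 (decimal)
Expression in decimal: (34 + 28) × 5 - 17
Parentheses first: 34 + 28 = 62
Multiply: 62 × 5 = 310
Subtract: 310 - 17 = 293
293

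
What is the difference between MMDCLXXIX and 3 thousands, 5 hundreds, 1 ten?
Convert MMDCLXXIX (Roman numeral) → 1000 + 1000 + 500 + 100 + 50 + 10 + 10 + 9 = 2679 (decimal)
Convert 3 thousands, 5 hundreds, 1 ten (place-value notation) → 3×1000 + 5×100 + 1×10 = 3510 (decimal)
Difference: |2679 - 3510| = 831
831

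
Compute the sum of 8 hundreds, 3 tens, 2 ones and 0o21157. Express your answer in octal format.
Convert 8 hundreds, 3 tens, 2 ones (place-value notation) → 8×100 + 3×10 + 2 = 832 (decimal)
Convert 0o21157 (octal) → 2×4096 + 1×512 + 1×64 + 5×8 + 7 = 8815 (decimal)
Compute 832 + 8815 = 9647
Convert 9647 (decimal) → 9647 = 2×4096 + 2×512 + 6×64 + 5×8 + 7 → 0o22657 (octal)
0o22657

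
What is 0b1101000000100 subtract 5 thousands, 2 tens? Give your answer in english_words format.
Convert 0b1101000000100 (binary) → 4096 + 2048 + 512 + 4 = 6660 (decimal)
Convert 5 thousands, 2 tens (place-value notation) → 5×1000 + 2×10 = 5020 (decimal)
Compute 6660 - 5020 = 1640
Convert 1640 (decimal) → 1640 = 1×1000 + 6×100 + 40 → one thousand six hundred forty (English words)
one thousand six hundred forty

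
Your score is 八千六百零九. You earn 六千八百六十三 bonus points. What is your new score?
Convert 八千六百零九 (Chinese numeral) → 8×1000 + 6×100 + 9 = 8609 (decimal)
Convert 六千八百六十三 (Chinese numeral) → 6×1000 + 8×100 + 6×10 + 3 = 6863 (decimal)
Compute 8609 + 6863 = 15472
15472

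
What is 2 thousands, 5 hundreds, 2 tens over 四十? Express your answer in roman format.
Convert 2 thousands, 5 hundreds, 2 tens (place-value notation) → 2×1000 + 5×100 + 2×10 = 2520 (decimal)
Convert 四十 (Chinese numeral) → 4×10 = 40 (decimal)
Compute 2520 ÷ 40 = 63
Convert 63 (decimal) → 63 = 50 + 10 + 1 + 1 + 1 → LXIII (Roman numeral)
LXIII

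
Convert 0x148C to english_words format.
Convert 0x148C (hexadecimal) → 1×4096 + 4×256 + 8×16 + 12 = 5260 (decimal)
Convert 5260 (decimal) → 5260 = 5×1000 + 2×100 + 60 → five thousand two hundred sixty (English words)
five thousand two hundred sixty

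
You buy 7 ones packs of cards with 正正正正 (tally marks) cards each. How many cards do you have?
Convert 正正正正 (tally marks) → 5 + 5 + 5 + 5 = 20 (decimal)
Convert 7 ones (place-value notation) → 7 (decimal)
Compute 20 × 7 = 140
140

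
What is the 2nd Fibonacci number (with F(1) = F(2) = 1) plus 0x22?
The 2nd Fibonacci number (with F(1) = F(2) = 1) = 1
Convert 0x22 (hexadecimal) → 2×16 + 2 = 34 (decimal)
Compute 1 + 34 = 35
35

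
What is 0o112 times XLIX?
Convert 0o112 (octal) → 1×64 + 1×8 + 2 = 74 (decimal)
Convert XLIX (Roman numeral) → 40 + 9 = 49 (decimal)
Compute 74 × 49 = 3626
3626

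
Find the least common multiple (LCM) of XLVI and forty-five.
Convert XLVI (Roman numeral) → 40 + 5 + 1 = 46 (decimal)
Convert forty-five (English words) → 45 (decimal)
Compute lcm(46, 45) = 2070
2070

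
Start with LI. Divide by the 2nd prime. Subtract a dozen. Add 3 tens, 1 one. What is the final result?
Convert LI (Roman numeral) → 50 + 1 = 51 (decimal)
Start: 51
Convert the 2nd prime (prime index) → 3 (decimal)
51 ÷ 3 = 17
Convert a dozen (colloquial) → 12 (decimal)
17 - 12 = 5
Convert 3 tens, 1 one (place-value notation) → 3×10 + 1 = 31 (decimal)
5 + 31 = 36
36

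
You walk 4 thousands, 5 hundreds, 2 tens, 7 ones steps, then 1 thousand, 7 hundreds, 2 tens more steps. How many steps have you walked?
Convert 4 thousands, 5 hundreds, 2 tens, 7 ones (place-value notation) → 4×1000 + 5×100 + 2×10 + 7 = 4527 (decimal)
Convert 1 thousand, 7 hundreds, 2 tens (place-value notation) → 1×1000 + 7×100 + 2×10 = 1720 (decimal)
Compute 4527 + 1720 = 6247
6247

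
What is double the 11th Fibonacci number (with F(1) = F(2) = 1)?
The 11th Fibonacci number (with F(1) = F(2) = 1): 1, 1, 2, 3, 5, 8, 13, 21, 34, 55, 89 → 89
Compute 89 × 2 = 178
178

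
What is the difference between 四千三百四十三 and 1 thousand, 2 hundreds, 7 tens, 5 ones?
Convert 四千三百四十三 (Chinese numeral) → 4×1000 + 3×100 + 4×10 + 3 = 4343 (decimal)
Convert 1 thousand, 2 hundreds, 7 tens, 5 ones (place-value notation) → 1×1000 + 2×100 + 7×10 + 5 = 1275 (decimal)
Difference: |4343 - 1275| = 3068
3068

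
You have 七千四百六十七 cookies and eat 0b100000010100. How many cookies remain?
Convert 七千四百六十七 (Chinese numeral) → 7×1000 + 4×100 + 6×10 + 7 = 7467 (decimal)
Convert 0b100000010100 (binary) → 2048 + 16 + 4 = 2068 (decimal)
Compute 7467 - 2068 = 5399
5399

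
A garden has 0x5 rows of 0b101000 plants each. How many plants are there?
Convert 0b101000 (binary) → 32 + 8 = 40 (decimal)
Convert 0x5 (hexadecimal) → 5 (decimal)
Compute 40 × 5 = 200
200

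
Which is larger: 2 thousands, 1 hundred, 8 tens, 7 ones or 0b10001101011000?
Convert 2 thousands, 1 hundred, 8 tens, 7 ones (place-value notation) → 2×1000 + 1×100 + 8×10 + 7 = 2187 (decimal)
Convert 0b10001101011000 (binary) → 8192 + 512 + 256 + 64 + 16 + 8 = 9048 (decimal)
Compare 2187 vs 9048: larger = 9048
9048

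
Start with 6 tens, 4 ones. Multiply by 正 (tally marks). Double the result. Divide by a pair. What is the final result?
Convert 6 tens, 4 ones (place-value notation) → 6×10 + 4 = 64 (decimal)
Start: 64
Convert 正 (tally marks) → 5 (decimal)
64 × 5 = 320
320 × 2 = 640
Convert a pair (colloquial) → 2 (decimal)
640 ÷ 2 = 320
320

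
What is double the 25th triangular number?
The 25th triangular number = 25×26/2 = 325
Compute 325 × 2 = 650
650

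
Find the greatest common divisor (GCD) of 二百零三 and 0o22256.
Convert 二百零三 (Chinese numeral) → 2×100 + 3 = 203 (decimal)
Convert 0o22256 (octal) → 2×4096 + 2×512 + 2×64 + 5×8 + 6 = 9390 (decimal)
Compute gcd(203, 9390) = 1
1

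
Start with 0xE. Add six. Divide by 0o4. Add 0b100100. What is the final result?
Convert 0xE (hexadecimal) → 14 (decimal)
Start: 14
Convert six (English words) → 6 (decimal)
14 + 6 = 20
Convert 0o4 (octal) → 4 (decimal)
20 ÷ 4 = 5
Convert 0b100100 (binary) → 32 + 4 = 36 (decimal)
5 + 36 = 41
41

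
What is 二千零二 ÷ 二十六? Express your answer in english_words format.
Convert 二千零二 (Chinese numeral) → 2×1000 + 2 = 2002 (decimal)
Convert 二十六 (Chinese numeral) → 2×10 + 6 = 26 (decimal)
Compute 2002 ÷ 26 = 77
Convert 77 (decimal) → seventy-seven (English words)
seventy-seven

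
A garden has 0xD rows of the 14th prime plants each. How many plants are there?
Convert the 14th prime (prime index) → 43 (decimal)
Convert 0xD (hexadecimal) → 13 (decimal)
Compute 43 × 13 = 559
559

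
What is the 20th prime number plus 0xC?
The 20th prime number = 71
Convert 0xC (hexadecimal) → 12 (decimal)
Compute 71 + 12 = 83
83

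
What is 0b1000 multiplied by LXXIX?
Convert 0b1000 (binary) → 8 (decimal)
Convert LXXIX (Roman numeral) → 50 + 10 + 10 + 9 = 79 (decimal)
Compute 8 × 79 = 632
632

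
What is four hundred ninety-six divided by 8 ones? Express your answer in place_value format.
Convert four hundred ninety-six (English words) → 4×100 + 96 = 496 (decimal)
Convert 8 ones (place-value notation) → 8 (decimal)
Compute 496 ÷ 8 = 62
Convert 62 (decimal) → 62 = 6×10 + 2 → 6 tens, 2 ones (place-value notation)
6 tens, 2 ones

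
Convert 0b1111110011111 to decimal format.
Convert 0b1111110011111 (binary) → 4096 + 2048 + 1024 + 512 + 256 + 128 + 16 + 8 + 4 + 2 + 1 = 8095 (decimal)
8095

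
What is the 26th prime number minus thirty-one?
The 26th prime number = 101
Convert thirty-one (English words) → 31 (decimal)
Compute 101 - 31 = 70
70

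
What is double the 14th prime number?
The 14th prime number = 43
Compute 43 × 2 = 86
86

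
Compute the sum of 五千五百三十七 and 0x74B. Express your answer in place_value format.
Convert 五千五百三十七 (Chinese numeral) → 5×1000 + 5×100 + 3×10 + 7 = 5537 (decimal)
Convert 0x74B (hexadecimal) → 7×256 + 4×16 + 11 = 1867 (decimal)
Compute 5537 + 1867 = 7404
Convert 7404 (decimal) → 7404 = 7×1000 + 4×100 + 4 → 7 thousands, 4 hundreds, 4 ones (place-value notation)
7 thousands, 4 hundreds, 4 ones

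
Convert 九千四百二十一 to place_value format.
Convert 九千四百二十一 (Chinese numeral) → 9×1000 + 4×100 + 2×10 + 1 = 9421 (decimal)
Convert 9421 (decimal) → 9421 = 9×1000 + 4×100 + 2×10 + 1 → 9 thousands, 4 hundreds, 2 tens, 1 one (place-value notation)
9 thousands, 4 hundreds, 2 tens, 1 one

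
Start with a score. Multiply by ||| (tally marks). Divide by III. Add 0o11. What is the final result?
Convert a score (colloquial) → 20 (decimal)
Start: 20
Convert ||| (tally marks) → 3 (decimal)
20 × 3 = 60
Convert III (Roman numeral) → 1 + 1 + 1 = 3 (decimal)
60 ÷ 3 = 20
Convert 0o11 (octal) → 1×8 + 1 = 9 (decimal)
20 + 9 = 29
29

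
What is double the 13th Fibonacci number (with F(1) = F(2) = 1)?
The 13th Fibonacci number (with F(1) = F(2) = 1): 1, 1, 2, 3, 5, 8, 13, 21, 34, 55, 89, 144, 233 → 233
Compute 233 × 2 = 466
466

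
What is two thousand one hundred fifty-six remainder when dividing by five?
Convert two thousand one hundred fifty-six (English words) → 2×1000 + 1×100 + 56 = 2156 (decimal)
Convert five (English words) → 5 (decimal)
Compute 2156 mod 5 = 1
1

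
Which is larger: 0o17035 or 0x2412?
Convert 0o17035 (octal) → 1×4096 + 7×512 + 3×8 + 5 = 7709 (decimal)
Convert 0x2412 (hexadecimal) → 2×4096 + 4×256 + 1×16 + 2 = 9234 (decimal)
Compare 7709 vs 9234: larger = 9234
9234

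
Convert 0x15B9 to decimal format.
Convert 0x15B9 (hexadecimal) → 1×4096 + 5×256 + 11×16 + 9 = 5561 (decimal)
5561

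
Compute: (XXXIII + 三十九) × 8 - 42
Convert XXXIII (Roman numeral) → 10 + 10 + 10 + 1 + 1 + 1 = 33 (decimal)
Convert 三十九 (Chinese numeral) → 3×10 + 9 = 39 (decimal)
Expression in decimal: (33 + 39) × 8 - 42
Parentheses first: 33 + 39 = 72
Multiply: 72 × 8 = 576
Subtract: 576 - 42 = 534
534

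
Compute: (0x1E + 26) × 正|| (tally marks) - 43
Convert 0x1E (hexadecimal) → 1×16 + 14 = 30 (decimal)
Convert 正|| (tally marks) → 5 + 2 = 7 (decimal)
Expression in decimal: (30 + 26) × 7 - 43
Parentheses first: 30 + 26 = 56
Multiply: 56 × 7 = 392
Subtract: 392 - 43 = 349
349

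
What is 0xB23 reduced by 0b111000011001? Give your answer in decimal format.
Convert 0xB23 (hexadecimal) → 11×256 + 2×16 + 3 = 2851 (decimal)
Convert 0b111000011001 (binary) → 2048 + 1024 + 512 + 16 + 8 + 1 = 3609 (decimal)
Compute 2851 - 3609 = -758
-758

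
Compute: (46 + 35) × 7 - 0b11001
Convert 0b11001 (binary) → 16 + 8 + 1 = 25 (decimal)
Expression in decimal: (46 + 35) × 7 - 25
Parentheses first: 46 + 35 = 81
Multiply: 81 × 7 = 567
Subtract: 567 - 25 = 542
542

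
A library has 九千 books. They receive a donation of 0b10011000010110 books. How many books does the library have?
Convert 九千 (Chinese numeral) → 9×1000 = 9000 (decimal)
Convert 0b10011000010110 (binary) → 8192 + 1024 + 512 + 16 + 4 + 2 = 9750 (decimal)
Compute 9000 + 9750 = 18750
18750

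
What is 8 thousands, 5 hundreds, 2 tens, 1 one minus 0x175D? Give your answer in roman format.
Convert 8 thousands, 5 hundreds, 2 tens, 1 one (place-value notation) → 8×1000 + 5×100 + 2×10 + 1 = 8521 (decimal)
Convert 0x175D (hexadecimal) → 1×4096 + 7×256 + 5×16 + 13 = 5981 (decimal)
Compute 8521 - 5981 = 2540
Convert 2540 (decimal) → 2540 = 1000 + 1000 + 500 + 40 → MMDXL (Roman numeral)
MMDXL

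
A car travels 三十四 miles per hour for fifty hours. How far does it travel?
Convert 三十四 (Chinese numeral) → 3×10 + 4 = 34 (decimal)
Convert fifty (English words) → 50 (decimal)
Compute 34 × 50 = 1700
1700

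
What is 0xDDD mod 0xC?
Convert 0xDDD (hexadecimal) → 13×256 + 13×16 + 13 = 3549 (decimal)
Convert 0xC (hexadecimal) → 12 (decimal)
Compute 3549 mod 12 = 9
9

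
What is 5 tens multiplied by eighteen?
Convert 5 tens (place-value notation) → 5×10 = 50 (decimal)
Convert eighteen (English words) → 18 (decimal)
Compute 50 × 18 = 900
900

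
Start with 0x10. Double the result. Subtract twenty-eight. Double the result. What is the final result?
Convert 0x10 (hexadecimal) → 1×16 = 16 (decimal)
Start: 16
16 × 2 = 32
Convert twenty-eight (English words) → 28 (decimal)
32 - 28 = 4
4 × 2 = 8
8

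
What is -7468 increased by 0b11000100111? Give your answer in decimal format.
Convert 0b11000100111 (binary) → 1024 + 512 + 32 + 4 + 2 + 1 = 1575 (decimal)
Compute -7468 + 1575 = -5893
-5893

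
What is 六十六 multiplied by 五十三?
Convert 六十六 (Chinese numeral) → 6×10 + 6 = 66 (decimal)
Convert 五十三 (Chinese numeral) → 5×10 + 3 = 53 (decimal)
Compute 66 × 53 = 3498
3498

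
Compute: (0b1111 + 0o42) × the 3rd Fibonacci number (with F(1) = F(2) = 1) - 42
Convert 0b1111 (binary) → 8 + 4 + 2 + 1 = 15 (decimal)
Convert 0o42 (octal) → 4×8 + 2 = 34 (decimal)
Convert the 3rd Fibonacci number (with F(1) = F(2) = 1) (Fibonacci index) → 1, 1, 2 → 2 (decimal)
Expression in decimal: (15 + 34) × 2 - 42
Parentheses first: 15 + 34 = 49
Multiply: 49 × 2 = 98
Subtract: 98 - 42 = 56
56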